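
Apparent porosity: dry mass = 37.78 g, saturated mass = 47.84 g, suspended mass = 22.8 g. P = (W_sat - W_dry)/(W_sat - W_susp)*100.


P = (47.84 - 37.78) / (47.84 - 22.8) * 100 = 10.06 / 25.04 * 100 = 40.2%

40.2


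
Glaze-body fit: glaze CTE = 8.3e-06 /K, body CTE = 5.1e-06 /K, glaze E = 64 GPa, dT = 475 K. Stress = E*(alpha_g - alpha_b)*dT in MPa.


Stress = 64*1000*(8.3e-06 - 5.1e-06)*475 = 97.3 MPa

97.3


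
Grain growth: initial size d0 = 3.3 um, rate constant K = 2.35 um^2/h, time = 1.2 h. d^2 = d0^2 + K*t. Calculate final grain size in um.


d^2 = 3.3^2 + 2.35*1.2 = 13.71
d = sqrt(13.71) = 3.7 um

3.7


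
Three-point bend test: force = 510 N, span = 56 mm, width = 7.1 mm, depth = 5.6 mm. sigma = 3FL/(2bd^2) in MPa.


sigma = 3*510*56/(2*7.1*5.6^2) = 192.4 MPa

192.4


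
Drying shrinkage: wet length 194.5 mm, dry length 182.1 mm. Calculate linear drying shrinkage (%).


DS = (194.5 - 182.1) / 194.5 * 100 = 6.38%

6.38


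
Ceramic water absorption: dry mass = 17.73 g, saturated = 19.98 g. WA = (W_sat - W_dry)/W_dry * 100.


WA = (19.98 - 17.73) / 17.73 * 100 = 12.69%

12.69


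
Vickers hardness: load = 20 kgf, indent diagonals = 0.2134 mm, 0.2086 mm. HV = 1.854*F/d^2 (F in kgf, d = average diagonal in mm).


d_avg = (0.2134+0.2086)/2 = 0.211 mm
HV = 1.854*20/0.211^2 = 833

833


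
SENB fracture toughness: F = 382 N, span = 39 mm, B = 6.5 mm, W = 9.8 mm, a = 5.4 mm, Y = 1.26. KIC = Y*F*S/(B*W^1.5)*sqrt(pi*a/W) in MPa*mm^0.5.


KIC = 1.26*382*39/(6.5*9.8^1.5)*sqrt(pi*5.4/9.8) = 123.85

123.85


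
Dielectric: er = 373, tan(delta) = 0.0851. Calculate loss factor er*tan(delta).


Loss = 373 * 0.0851 = 31.742

31.742


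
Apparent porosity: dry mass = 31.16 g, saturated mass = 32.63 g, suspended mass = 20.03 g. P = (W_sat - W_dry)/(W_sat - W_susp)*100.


P = (32.63 - 31.16) / (32.63 - 20.03) * 100 = 1.47 / 12.6 * 100 = 11.7%

11.7


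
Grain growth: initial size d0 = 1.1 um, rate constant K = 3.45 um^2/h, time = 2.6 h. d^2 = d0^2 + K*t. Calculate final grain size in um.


d^2 = 1.1^2 + 3.45*2.6 = 10.18
d = sqrt(10.18) = 3.19 um

3.19


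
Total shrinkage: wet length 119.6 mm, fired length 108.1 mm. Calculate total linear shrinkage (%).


TS = (119.6 - 108.1) / 119.6 * 100 = 9.62%

9.62


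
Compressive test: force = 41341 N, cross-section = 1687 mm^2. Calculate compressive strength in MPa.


CS = 41341 / 1687 = 24.5 MPa

24.5


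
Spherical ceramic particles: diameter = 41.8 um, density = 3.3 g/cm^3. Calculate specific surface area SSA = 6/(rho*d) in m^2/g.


SSA = 6 / (3.3 * 41.8) = 0.043 m^2/g

0.043


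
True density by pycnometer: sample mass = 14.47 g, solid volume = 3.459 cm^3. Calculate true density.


TD = 14.47 / 3.459 = 4.183 g/cm^3

4.183


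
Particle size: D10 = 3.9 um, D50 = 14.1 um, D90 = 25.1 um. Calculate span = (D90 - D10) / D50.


Span = (25.1 - 3.9) / 14.1 = 21.2 / 14.1 = 1.504

1.504


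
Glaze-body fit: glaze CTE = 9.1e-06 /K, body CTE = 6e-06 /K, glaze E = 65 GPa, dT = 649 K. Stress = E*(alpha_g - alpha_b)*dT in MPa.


Stress = 65*1000*(9.1e-06 - 6e-06)*649 = 130.8 MPa

130.8


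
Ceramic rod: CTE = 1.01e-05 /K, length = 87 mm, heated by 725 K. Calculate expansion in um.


dL = 1.01e-05 * 87 * 725 * 1000 = 637.058 um

637.058


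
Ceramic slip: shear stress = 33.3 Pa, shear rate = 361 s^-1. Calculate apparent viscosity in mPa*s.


eta = tau/gamma * 1000 = 33.3/361 * 1000 = 92.2 mPa*s

92.2


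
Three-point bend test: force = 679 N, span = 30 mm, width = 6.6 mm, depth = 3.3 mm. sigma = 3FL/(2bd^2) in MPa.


sigma = 3*679*30/(2*6.6*3.3^2) = 425.1 MPa

425.1


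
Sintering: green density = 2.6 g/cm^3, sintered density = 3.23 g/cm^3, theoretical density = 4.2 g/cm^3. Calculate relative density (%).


Relative = 3.23 / 4.2 * 100 = 76.9%

76.9


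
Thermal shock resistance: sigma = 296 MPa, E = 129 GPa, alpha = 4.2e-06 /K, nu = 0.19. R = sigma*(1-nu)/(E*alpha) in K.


R = 296*(1-0.19)/(129*1000*4.2e-06) = 443 K

443


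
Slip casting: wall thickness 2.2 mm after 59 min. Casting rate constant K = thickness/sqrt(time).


K = 2.2 / sqrt(59) = 2.2 / 7.6811 = 0.286 mm/min^0.5

0.286


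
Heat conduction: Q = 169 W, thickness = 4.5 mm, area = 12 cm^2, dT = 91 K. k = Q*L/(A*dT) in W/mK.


k = 169*4.5/1000/(12/10000*91) = 6.96 W/mK

6.96


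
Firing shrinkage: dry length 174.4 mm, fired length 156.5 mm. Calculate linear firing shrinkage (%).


FS = (174.4 - 156.5) / 174.4 * 100 = 10.26%

10.26


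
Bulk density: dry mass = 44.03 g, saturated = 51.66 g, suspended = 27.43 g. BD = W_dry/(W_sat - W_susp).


BD = 44.03 / (51.66 - 27.43) = 44.03 / 24.23 = 1.817 g/cm^3

1.817


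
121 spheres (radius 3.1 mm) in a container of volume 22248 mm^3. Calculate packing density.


V_sphere = 4/3*pi*3.1^3 = 124.7882 mm^3
Total V = 121*124.7882 = 15099.3722 mm^3
PD = 15099.3722 / 22248 = 0.679

0.679


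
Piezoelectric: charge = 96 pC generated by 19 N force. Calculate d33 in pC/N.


d33 = 96 / 19 = 5.1 pC/N

5.1


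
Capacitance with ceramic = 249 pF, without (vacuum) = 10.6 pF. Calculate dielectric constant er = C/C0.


er = 249 / 10.6 = 23.49

23.49


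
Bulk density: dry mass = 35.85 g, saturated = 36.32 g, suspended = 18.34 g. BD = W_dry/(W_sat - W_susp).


BD = 35.85 / (36.32 - 18.34) = 35.85 / 17.98 = 1.994 g/cm^3

1.994


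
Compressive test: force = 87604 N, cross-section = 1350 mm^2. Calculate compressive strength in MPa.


CS = 87604 / 1350 = 64.9 MPa

64.9


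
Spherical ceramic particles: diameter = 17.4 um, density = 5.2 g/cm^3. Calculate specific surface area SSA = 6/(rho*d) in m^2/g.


SSA = 6 / (5.2 * 17.4) = 0.066 m^2/g

0.066


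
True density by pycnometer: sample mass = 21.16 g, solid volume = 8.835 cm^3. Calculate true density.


TD = 21.16 / 8.835 = 2.395 g/cm^3

2.395


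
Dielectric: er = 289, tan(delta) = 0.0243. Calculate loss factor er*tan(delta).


Loss = 289 * 0.0243 = 7.023

7.023


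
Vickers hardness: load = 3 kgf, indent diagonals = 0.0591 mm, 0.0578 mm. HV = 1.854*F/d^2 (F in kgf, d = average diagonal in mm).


d_avg = (0.0591+0.0578)/2 = 0.05845 mm
HV = 1.854*3/0.05845^2 = 1628

1628


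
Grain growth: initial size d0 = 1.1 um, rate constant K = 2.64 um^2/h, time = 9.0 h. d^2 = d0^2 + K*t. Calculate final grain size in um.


d^2 = 1.1^2 + 2.64*9.0 = 24.97
d = sqrt(24.97) = 5.0 um

5.0


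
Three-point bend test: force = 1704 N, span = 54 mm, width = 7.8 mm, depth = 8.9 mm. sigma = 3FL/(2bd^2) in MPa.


sigma = 3*1704*54/(2*7.8*8.9^2) = 223.4 MPa

223.4


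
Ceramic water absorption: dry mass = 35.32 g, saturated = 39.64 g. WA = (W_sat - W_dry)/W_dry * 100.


WA = (39.64 - 35.32) / 35.32 * 100 = 12.23%

12.23


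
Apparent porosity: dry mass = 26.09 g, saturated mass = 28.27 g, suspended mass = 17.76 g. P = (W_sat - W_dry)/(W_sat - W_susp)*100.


P = (28.27 - 26.09) / (28.27 - 17.76) * 100 = 2.18 / 10.51 * 100 = 20.7%

20.7


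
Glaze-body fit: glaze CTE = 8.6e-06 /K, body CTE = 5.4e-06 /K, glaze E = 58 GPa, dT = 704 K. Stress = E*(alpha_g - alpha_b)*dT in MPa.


Stress = 58*1000*(8.6e-06 - 5.4e-06)*704 = 130.7 MPa

130.7


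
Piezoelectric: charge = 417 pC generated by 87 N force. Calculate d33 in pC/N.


d33 = 417 / 87 = 4.8 pC/N

4.8


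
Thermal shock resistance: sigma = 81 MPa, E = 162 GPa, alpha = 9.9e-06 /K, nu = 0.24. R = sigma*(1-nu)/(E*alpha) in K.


R = 81*(1-0.24)/(162*1000*9.9e-06) = 38 K

38


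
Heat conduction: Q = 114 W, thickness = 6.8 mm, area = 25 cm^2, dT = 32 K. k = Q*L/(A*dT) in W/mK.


k = 114*6.8/1000/(25/10000*32) = 9.69 W/mK

9.69


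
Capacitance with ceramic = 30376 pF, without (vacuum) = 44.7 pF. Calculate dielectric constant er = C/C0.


er = 30376 / 44.7 = 679.55

679.55


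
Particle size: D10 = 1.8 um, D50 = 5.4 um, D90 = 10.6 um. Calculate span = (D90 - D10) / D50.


Span = (10.6 - 1.8) / 5.4 = 8.8 / 5.4 = 1.63

1.63


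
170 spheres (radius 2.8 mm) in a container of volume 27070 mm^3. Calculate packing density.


V_sphere = 4/3*pi*2.8^3 = 91.9523 mm^3
Total V = 170*91.9523 = 15631.891 mm^3
PD = 15631.891 / 27070 = 0.577

0.577


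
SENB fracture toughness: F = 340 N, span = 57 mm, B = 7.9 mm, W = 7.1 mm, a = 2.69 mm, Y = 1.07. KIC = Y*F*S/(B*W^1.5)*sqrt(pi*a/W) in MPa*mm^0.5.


KIC = 1.07*340*57/(7.9*7.1^1.5)*sqrt(pi*2.69/7.1) = 151.37

151.37


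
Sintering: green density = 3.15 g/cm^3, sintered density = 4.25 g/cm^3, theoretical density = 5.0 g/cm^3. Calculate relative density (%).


Relative = 4.25 / 5.0 * 100 = 85.0%

85.0


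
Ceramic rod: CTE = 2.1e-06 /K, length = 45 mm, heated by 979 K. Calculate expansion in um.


dL = 2.1e-06 * 45 * 979 * 1000 = 92.516 um

92.516


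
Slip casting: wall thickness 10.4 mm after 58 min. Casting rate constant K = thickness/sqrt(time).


K = 10.4 / sqrt(58) = 10.4 / 7.6158 = 1.366 mm/min^0.5

1.366


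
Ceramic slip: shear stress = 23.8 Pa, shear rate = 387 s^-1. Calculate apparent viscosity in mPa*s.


eta = tau/gamma * 1000 = 23.8/387 * 1000 = 61.5 mPa*s

61.5


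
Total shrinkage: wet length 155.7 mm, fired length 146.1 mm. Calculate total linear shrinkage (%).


TS = (155.7 - 146.1) / 155.7 * 100 = 6.17%

6.17


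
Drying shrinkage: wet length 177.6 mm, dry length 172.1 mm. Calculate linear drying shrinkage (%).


DS = (177.6 - 172.1) / 177.6 * 100 = 3.1%

3.1


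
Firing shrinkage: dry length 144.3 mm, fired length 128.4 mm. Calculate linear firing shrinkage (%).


FS = (144.3 - 128.4) / 144.3 * 100 = 11.02%

11.02


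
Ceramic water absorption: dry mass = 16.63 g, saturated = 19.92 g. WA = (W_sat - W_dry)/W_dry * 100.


WA = (19.92 - 16.63) / 16.63 * 100 = 19.78%

19.78


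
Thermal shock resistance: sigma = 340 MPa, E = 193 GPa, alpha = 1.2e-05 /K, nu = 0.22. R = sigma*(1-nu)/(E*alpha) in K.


R = 340*(1-0.22)/(193*1000*1.2e-05) = 115 K

115


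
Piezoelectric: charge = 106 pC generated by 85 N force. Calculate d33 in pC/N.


d33 = 106 / 85 = 1.2 pC/N

1.2


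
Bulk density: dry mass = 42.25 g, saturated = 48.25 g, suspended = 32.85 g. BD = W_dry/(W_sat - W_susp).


BD = 42.25 / (48.25 - 32.85) = 42.25 / 15.4 = 2.744 g/cm^3

2.744


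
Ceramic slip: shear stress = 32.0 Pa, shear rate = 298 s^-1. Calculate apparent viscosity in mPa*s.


eta = tau/gamma * 1000 = 32.0/298 * 1000 = 107.4 mPa*s

107.4


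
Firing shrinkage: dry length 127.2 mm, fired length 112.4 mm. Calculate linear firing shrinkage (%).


FS = (127.2 - 112.4) / 127.2 * 100 = 11.64%

11.64


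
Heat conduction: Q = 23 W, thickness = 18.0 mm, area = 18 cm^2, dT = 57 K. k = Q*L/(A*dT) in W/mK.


k = 23*18.0/1000/(18/10000*57) = 4.04 W/mK

4.04


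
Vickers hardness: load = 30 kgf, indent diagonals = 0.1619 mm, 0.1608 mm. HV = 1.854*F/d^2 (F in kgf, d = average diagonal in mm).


d_avg = (0.1619+0.1608)/2 = 0.16135 mm
HV = 1.854*30/0.16135^2 = 2136

2136


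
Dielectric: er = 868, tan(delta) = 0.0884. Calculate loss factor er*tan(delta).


Loss = 868 * 0.0884 = 76.731

76.731


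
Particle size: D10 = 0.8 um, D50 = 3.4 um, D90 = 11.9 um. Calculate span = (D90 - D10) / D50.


Span = (11.9 - 0.8) / 3.4 = 11.1 / 3.4 = 3.265

3.265


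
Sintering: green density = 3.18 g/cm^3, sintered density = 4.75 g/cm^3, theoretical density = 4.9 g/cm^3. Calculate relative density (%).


Relative = 4.75 / 4.9 * 100 = 96.9%

96.9


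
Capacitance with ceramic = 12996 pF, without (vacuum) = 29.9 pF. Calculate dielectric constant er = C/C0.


er = 12996 / 29.9 = 434.65

434.65


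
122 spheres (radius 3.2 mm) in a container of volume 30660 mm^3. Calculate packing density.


V_sphere = 4/3*pi*3.2^3 = 137.2583 mm^3
Total V = 122*137.2583 = 16745.5126 mm^3
PD = 16745.5126 / 30660 = 0.546

0.546


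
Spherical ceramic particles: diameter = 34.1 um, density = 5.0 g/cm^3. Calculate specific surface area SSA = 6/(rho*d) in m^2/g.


SSA = 6 / (5.0 * 34.1) = 0.035 m^2/g

0.035


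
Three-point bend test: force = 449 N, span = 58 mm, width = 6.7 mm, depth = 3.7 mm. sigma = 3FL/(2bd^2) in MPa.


sigma = 3*449*58/(2*6.7*3.7^2) = 425.9 MPa

425.9


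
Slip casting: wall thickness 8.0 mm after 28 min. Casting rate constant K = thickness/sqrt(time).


K = 8.0 / sqrt(28) = 8.0 / 5.2915 = 1.512 mm/min^0.5

1.512


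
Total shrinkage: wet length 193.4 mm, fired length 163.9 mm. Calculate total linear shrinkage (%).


TS = (193.4 - 163.9) / 193.4 * 100 = 15.25%

15.25


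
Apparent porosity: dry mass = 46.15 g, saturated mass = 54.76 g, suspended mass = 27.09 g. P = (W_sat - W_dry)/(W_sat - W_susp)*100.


P = (54.76 - 46.15) / (54.76 - 27.09) * 100 = 8.61 / 27.67 * 100 = 31.1%

31.1


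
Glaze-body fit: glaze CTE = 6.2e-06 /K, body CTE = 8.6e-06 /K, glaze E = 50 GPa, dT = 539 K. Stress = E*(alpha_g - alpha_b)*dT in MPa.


Stress = 50*1000*(6.2e-06 - 8.6e-06)*539 = -64.7 MPa

-64.7


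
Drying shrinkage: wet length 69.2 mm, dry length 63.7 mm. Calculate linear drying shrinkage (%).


DS = (69.2 - 63.7) / 69.2 * 100 = 7.95%

7.95


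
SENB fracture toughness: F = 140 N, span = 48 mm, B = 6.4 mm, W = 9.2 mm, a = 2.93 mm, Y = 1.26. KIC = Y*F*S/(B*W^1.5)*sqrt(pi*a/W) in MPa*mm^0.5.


KIC = 1.26*140*48/(6.4*9.2^1.5)*sqrt(pi*2.93/9.2) = 47.42

47.42


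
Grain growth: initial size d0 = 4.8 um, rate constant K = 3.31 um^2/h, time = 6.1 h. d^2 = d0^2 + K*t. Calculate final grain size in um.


d^2 = 4.8^2 + 3.31*6.1 = 43.231
d = sqrt(43.231) = 6.58 um

6.58


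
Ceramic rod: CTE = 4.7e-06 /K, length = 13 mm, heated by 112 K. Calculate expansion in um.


dL = 4.7e-06 * 13 * 112 * 1000 = 6.843 um

6.843


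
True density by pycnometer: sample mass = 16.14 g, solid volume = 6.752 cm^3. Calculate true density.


TD = 16.14 / 6.752 = 2.39 g/cm^3

2.39


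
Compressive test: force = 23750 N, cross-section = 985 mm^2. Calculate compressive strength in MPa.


CS = 23750 / 985 = 24.1 MPa

24.1


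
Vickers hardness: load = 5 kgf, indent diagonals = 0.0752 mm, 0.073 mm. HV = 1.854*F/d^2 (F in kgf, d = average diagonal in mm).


d_avg = (0.0752+0.073)/2 = 0.0741 mm
HV = 1.854*5/0.0741^2 = 1688

1688


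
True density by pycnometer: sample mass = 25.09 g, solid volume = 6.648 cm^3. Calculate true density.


TD = 25.09 / 6.648 = 3.774 g/cm^3

3.774


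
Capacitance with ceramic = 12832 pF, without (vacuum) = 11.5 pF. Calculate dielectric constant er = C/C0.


er = 12832 / 11.5 = 1115.83

1115.83


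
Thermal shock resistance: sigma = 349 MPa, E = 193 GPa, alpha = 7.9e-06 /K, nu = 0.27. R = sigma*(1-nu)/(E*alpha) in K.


R = 349*(1-0.27)/(193*1000*7.9e-06) = 167 K

167


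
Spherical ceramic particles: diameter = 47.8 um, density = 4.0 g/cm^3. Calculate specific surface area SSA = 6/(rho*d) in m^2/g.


SSA = 6 / (4.0 * 47.8) = 0.031 m^2/g

0.031


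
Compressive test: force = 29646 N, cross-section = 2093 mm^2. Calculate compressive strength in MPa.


CS = 29646 / 2093 = 14.2 MPa

14.2


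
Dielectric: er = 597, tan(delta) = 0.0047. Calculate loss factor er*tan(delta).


Loss = 597 * 0.0047 = 2.806

2.806


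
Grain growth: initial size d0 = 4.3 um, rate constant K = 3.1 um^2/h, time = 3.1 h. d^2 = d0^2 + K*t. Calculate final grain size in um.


d^2 = 4.3^2 + 3.1*3.1 = 28.1
d = sqrt(28.1) = 5.3 um

5.3


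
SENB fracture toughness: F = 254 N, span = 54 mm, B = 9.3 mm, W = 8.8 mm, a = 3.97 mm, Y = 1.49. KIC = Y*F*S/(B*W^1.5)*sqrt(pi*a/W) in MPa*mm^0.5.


KIC = 1.49*254*54/(9.3*8.8^1.5)*sqrt(pi*3.97/8.8) = 100.22

100.22


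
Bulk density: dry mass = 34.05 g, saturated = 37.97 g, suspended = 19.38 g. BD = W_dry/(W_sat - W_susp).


BD = 34.05 / (37.97 - 19.38) = 34.05 / 18.59 = 1.832 g/cm^3

1.832


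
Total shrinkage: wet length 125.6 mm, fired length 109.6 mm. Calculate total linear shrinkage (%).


TS = (125.6 - 109.6) / 125.6 * 100 = 12.74%

12.74


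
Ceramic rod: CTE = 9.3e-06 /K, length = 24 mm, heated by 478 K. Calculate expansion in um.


dL = 9.3e-06 * 24 * 478 * 1000 = 106.69 um

106.69


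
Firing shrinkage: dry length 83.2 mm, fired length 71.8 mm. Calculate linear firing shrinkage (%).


FS = (83.2 - 71.8) / 83.2 * 100 = 13.7%

13.7


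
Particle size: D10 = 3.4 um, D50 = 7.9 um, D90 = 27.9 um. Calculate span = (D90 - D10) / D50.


Span = (27.9 - 3.4) / 7.9 = 24.5 / 7.9 = 3.101

3.101


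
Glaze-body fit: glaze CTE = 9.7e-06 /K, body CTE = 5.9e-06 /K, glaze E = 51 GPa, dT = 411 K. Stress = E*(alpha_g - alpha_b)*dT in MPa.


Stress = 51*1000*(9.7e-06 - 5.9e-06)*411 = 79.7 MPa

79.7


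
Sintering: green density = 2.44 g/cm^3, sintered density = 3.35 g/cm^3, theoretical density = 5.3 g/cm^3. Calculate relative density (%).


Relative = 3.35 / 5.3 * 100 = 63.2%

63.2


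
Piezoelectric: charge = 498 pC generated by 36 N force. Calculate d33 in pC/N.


d33 = 498 / 36 = 13.8 pC/N

13.8


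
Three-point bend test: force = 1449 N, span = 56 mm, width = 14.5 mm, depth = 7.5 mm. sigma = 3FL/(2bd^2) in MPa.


sigma = 3*1449*56/(2*14.5*7.5^2) = 149.2 MPa

149.2


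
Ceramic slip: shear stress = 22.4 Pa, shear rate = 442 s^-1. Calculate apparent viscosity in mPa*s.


eta = tau/gamma * 1000 = 22.4/442 * 1000 = 50.7 mPa*s

50.7


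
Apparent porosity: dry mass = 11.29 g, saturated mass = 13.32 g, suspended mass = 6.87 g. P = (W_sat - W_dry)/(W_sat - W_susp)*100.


P = (13.32 - 11.29) / (13.32 - 6.87) * 100 = 2.03 / 6.45 * 100 = 31.5%

31.5


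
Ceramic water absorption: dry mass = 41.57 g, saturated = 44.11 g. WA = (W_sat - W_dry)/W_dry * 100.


WA = (44.11 - 41.57) / 41.57 * 100 = 6.11%

6.11


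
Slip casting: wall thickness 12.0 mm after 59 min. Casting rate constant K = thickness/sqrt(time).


K = 12.0 / sqrt(59) = 12.0 / 7.6811 = 1.562 mm/min^0.5

1.562


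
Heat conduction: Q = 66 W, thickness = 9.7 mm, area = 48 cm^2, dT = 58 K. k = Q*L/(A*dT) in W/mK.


k = 66*9.7/1000/(48/10000*58) = 2.3 W/mK

2.3


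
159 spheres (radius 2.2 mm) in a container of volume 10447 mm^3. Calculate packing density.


V_sphere = 4/3*pi*2.2^3 = 44.6022 mm^3
Total V = 159*44.6022 = 7091.7498 mm^3
PD = 7091.7498 / 10447 = 0.679

0.679


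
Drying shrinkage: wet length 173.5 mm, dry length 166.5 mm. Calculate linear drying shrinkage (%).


DS = (173.5 - 166.5) / 173.5 * 100 = 4.03%

4.03


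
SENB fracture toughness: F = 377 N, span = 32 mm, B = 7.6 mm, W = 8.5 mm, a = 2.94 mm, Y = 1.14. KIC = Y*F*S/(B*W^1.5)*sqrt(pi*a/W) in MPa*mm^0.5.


KIC = 1.14*377*32/(7.6*8.5^1.5)*sqrt(pi*2.94/8.5) = 76.12

76.12


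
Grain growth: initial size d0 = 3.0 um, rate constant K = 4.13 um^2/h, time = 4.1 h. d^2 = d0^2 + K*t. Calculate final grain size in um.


d^2 = 3.0^2 + 4.13*4.1 = 25.933
d = sqrt(25.933) = 5.09 um

5.09


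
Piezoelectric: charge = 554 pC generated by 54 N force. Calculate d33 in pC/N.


d33 = 554 / 54 = 10.3 pC/N

10.3


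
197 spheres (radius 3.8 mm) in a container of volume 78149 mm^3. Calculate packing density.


V_sphere = 4/3*pi*3.8^3 = 229.8473 mm^3
Total V = 197*229.8473 = 45279.9181 mm^3
PD = 45279.9181 / 78149 = 0.579

0.579


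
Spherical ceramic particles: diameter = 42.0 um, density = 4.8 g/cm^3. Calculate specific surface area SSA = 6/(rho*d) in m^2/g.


SSA = 6 / (4.8 * 42.0) = 0.03 m^2/g

0.03


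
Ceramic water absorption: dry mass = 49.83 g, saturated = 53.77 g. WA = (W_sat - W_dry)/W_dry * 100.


WA = (53.77 - 49.83) / 49.83 * 100 = 7.91%

7.91


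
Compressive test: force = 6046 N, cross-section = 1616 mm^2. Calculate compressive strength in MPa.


CS = 6046 / 1616 = 3.7 MPa

3.7


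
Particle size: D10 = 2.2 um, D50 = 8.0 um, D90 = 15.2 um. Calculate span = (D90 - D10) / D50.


Span = (15.2 - 2.2) / 8.0 = 13.0 / 8.0 = 1.625

1.625


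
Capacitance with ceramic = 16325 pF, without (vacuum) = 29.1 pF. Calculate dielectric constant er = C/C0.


er = 16325 / 29.1 = 561.0

561.0


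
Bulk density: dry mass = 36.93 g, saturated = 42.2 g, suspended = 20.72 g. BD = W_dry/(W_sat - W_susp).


BD = 36.93 / (42.2 - 20.72) = 36.93 / 21.48 = 1.719 g/cm^3

1.719


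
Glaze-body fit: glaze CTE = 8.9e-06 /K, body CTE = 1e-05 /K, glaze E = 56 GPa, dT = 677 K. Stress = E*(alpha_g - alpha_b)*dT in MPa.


Stress = 56*1000*(8.9e-06 - 1e-05)*677 = -41.7 MPa

-41.7


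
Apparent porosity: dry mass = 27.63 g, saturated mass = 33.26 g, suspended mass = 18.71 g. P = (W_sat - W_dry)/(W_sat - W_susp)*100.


P = (33.26 - 27.63) / (33.26 - 18.71) * 100 = 5.63 / 14.55 * 100 = 38.7%

38.7


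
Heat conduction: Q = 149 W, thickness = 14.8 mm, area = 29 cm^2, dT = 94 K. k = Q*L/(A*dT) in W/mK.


k = 149*14.8/1000/(29/10000*94) = 8.09 W/mK

8.09


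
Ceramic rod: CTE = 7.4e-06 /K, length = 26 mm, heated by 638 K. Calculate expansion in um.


dL = 7.4e-06 * 26 * 638 * 1000 = 122.751 um

122.751


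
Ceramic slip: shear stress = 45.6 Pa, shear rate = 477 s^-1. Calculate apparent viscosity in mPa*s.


eta = tau/gamma * 1000 = 45.6/477 * 1000 = 95.6 mPa*s

95.6


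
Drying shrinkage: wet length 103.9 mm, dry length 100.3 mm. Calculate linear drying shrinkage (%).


DS = (103.9 - 100.3) / 103.9 * 100 = 3.46%

3.46


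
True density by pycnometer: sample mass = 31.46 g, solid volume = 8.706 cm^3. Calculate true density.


TD = 31.46 / 8.706 = 3.614 g/cm^3

3.614


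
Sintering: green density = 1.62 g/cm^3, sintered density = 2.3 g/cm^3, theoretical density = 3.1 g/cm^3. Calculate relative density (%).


Relative = 2.3 / 3.1 * 100 = 74.2%

74.2


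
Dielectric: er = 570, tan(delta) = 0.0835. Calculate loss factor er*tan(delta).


Loss = 570 * 0.0835 = 47.595

47.595


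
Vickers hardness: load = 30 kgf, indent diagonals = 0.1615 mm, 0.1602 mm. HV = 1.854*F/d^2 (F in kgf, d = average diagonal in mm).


d_avg = (0.1615+0.1602)/2 = 0.16085 mm
HV = 1.854*30/0.16085^2 = 2150

2150


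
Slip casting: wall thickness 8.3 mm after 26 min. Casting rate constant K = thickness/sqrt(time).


K = 8.3 / sqrt(26) = 8.3 / 5.099 = 1.628 mm/min^0.5

1.628


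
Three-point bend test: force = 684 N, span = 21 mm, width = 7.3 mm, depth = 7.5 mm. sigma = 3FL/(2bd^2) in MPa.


sigma = 3*684*21/(2*7.3*7.5^2) = 52.5 MPa

52.5


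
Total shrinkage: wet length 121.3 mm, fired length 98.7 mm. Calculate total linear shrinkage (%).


TS = (121.3 - 98.7) / 121.3 * 100 = 18.63%

18.63


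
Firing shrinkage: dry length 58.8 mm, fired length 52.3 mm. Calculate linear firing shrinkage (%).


FS = (58.8 - 52.3) / 58.8 * 100 = 11.05%

11.05


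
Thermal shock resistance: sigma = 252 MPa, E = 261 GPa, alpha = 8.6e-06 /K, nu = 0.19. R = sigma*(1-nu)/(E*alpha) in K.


R = 252*(1-0.19)/(261*1000*8.6e-06) = 91 K

91


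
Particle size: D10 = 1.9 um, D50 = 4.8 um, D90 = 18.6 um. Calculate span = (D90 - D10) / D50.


Span = (18.6 - 1.9) / 4.8 = 16.7 / 4.8 = 3.479

3.479


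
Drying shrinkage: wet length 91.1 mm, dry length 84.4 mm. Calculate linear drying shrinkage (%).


DS = (91.1 - 84.4) / 91.1 * 100 = 7.35%

7.35


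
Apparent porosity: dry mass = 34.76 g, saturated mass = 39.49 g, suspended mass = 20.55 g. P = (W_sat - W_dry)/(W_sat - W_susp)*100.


P = (39.49 - 34.76) / (39.49 - 20.55) * 100 = 4.73 / 18.94 * 100 = 25.0%

25.0


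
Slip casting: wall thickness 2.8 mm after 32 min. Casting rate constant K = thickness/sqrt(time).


K = 2.8 / sqrt(32) = 2.8 / 5.6569 = 0.495 mm/min^0.5

0.495


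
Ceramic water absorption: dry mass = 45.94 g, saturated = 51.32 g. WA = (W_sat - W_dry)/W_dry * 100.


WA = (51.32 - 45.94) / 45.94 * 100 = 11.71%

11.71


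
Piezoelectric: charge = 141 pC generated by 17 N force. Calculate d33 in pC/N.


d33 = 141 / 17 = 8.3 pC/N

8.3


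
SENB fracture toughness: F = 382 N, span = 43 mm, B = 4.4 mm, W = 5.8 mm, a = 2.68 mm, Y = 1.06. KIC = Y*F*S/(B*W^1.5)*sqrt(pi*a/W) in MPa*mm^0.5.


KIC = 1.06*382*43/(4.4*5.8^1.5)*sqrt(pi*2.68/5.8) = 341.33

341.33


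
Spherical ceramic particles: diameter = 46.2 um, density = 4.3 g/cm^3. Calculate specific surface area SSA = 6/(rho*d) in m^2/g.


SSA = 6 / (4.3 * 46.2) = 0.03 m^2/g

0.03


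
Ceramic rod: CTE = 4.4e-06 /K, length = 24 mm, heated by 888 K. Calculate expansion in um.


dL = 4.4e-06 * 24 * 888 * 1000 = 93.773 um

93.773


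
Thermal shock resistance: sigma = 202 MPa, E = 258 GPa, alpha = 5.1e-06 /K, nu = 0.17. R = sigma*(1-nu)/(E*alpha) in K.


R = 202*(1-0.17)/(258*1000*5.1e-06) = 127 K

127


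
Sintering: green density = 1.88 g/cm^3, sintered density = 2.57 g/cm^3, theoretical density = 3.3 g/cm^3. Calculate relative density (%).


Relative = 2.57 / 3.3 * 100 = 77.9%

77.9


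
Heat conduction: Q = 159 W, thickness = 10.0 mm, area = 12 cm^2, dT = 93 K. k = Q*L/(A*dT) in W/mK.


k = 159*10.0/1000/(12/10000*93) = 14.25 W/mK

14.25


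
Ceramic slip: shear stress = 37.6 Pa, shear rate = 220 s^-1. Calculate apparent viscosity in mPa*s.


eta = tau/gamma * 1000 = 37.6/220 * 1000 = 170.9 mPa*s

170.9


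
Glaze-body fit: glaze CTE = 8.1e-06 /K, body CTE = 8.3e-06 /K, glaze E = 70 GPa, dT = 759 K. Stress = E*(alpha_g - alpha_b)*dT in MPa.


Stress = 70*1000*(8.1e-06 - 8.3e-06)*759 = -10.6 MPa

-10.6


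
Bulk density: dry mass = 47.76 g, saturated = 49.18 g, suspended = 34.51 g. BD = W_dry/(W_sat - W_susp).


BD = 47.76 / (49.18 - 34.51) = 47.76 / 14.67 = 3.256 g/cm^3

3.256


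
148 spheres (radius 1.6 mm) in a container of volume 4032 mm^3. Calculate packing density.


V_sphere = 4/3*pi*1.6^3 = 17.1573 mm^3
Total V = 148*17.1573 = 2539.2804 mm^3
PD = 2539.2804 / 4032 = 0.63

0.63


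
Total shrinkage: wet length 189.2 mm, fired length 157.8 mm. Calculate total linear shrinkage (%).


TS = (189.2 - 157.8) / 189.2 * 100 = 16.6%

16.6


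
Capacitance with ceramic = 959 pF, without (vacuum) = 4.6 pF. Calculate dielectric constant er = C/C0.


er = 959 / 4.6 = 208.48

208.48


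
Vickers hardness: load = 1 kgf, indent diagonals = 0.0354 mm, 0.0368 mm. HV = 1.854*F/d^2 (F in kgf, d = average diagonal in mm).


d_avg = (0.0354+0.0368)/2 = 0.0361 mm
HV = 1.854*1/0.0361^2 = 1423

1423


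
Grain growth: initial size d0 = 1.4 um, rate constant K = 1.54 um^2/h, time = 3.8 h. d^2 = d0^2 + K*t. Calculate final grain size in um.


d^2 = 1.4^2 + 1.54*3.8 = 7.812
d = sqrt(7.812) = 2.79 um

2.79


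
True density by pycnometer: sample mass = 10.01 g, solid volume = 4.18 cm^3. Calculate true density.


TD = 10.01 / 4.18 = 2.395 g/cm^3

2.395


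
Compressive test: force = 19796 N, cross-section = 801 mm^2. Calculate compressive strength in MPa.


CS = 19796 / 801 = 24.7 MPa

24.7


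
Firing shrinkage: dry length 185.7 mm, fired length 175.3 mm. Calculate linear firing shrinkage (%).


FS = (185.7 - 175.3) / 185.7 * 100 = 5.6%

5.6


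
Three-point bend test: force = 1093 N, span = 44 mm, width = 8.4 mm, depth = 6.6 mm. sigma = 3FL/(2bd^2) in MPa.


sigma = 3*1093*44/(2*8.4*6.6^2) = 197.2 MPa

197.2


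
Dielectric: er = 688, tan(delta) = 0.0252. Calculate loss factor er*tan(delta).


Loss = 688 * 0.0252 = 17.338

17.338


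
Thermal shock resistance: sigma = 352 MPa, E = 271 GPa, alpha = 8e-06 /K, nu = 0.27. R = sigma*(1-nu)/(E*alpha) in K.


R = 352*(1-0.27)/(271*1000*8e-06) = 119 K

119


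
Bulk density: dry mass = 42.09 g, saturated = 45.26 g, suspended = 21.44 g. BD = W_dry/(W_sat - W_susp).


BD = 42.09 / (45.26 - 21.44) = 42.09 / 23.82 = 1.767 g/cm^3

1.767


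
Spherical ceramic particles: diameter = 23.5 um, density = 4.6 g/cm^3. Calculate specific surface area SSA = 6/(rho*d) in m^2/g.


SSA = 6 / (4.6 * 23.5) = 0.056 m^2/g

0.056


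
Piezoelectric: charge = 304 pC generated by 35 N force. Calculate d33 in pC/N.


d33 = 304 / 35 = 8.7 pC/N

8.7


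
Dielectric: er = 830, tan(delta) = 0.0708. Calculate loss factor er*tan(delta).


Loss = 830 * 0.0708 = 58.764

58.764


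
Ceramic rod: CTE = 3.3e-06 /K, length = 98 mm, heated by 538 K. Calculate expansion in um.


dL = 3.3e-06 * 98 * 538 * 1000 = 173.989 um

173.989


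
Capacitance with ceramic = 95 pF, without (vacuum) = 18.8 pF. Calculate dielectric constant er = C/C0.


er = 95 / 18.8 = 5.05

5.05


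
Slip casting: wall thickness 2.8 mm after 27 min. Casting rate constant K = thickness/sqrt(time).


K = 2.8 / sqrt(27) = 2.8 / 5.1962 = 0.539 mm/min^0.5

0.539


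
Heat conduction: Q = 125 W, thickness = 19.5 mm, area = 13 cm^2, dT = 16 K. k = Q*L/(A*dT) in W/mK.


k = 125*19.5/1000/(13/10000*16) = 117.19 W/mK

117.19


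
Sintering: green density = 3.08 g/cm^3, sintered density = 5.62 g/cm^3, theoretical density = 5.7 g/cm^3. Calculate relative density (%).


Relative = 5.62 / 5.7 * 100 = 98.6%

98.6


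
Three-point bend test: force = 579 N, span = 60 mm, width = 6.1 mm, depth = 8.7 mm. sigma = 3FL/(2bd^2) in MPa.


sigma = 3*579*60/(2*6.1*8.7^2) = 112.9 MPa

112.9


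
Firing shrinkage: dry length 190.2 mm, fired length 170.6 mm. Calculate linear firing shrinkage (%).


FS = (190.2 - 170.6) / 190.2 * 100 = 10.3%

10.3


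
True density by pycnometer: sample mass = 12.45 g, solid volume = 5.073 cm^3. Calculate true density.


TD = 12.45 / 5.073 = 2.454 g/cm^3

2.454


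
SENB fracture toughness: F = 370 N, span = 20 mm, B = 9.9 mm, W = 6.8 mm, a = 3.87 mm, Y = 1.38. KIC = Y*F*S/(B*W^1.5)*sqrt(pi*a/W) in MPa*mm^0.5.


KIC = 1.38*370*20/(9.9*6.8^1.5)*sqrt(pi*3.87/6.8) = 77.78

77.78


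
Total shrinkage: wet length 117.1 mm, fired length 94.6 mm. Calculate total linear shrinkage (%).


TS = (117.1 - 94.6) / 117.1 * 100 = 19.21%

19.21


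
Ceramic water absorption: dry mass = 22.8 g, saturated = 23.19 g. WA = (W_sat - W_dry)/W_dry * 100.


WA = (23.19 - 22.8) / 22.8 * 100 = 1.71%

1.71


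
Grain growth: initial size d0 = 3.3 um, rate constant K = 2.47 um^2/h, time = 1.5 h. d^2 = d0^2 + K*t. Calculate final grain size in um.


d^2 = 3.3^2 + 2.47*1.5 = 14.595
d = sqrt(14.595) = 3.82 um

3.82


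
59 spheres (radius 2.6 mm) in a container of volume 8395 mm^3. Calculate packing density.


V_sphere = 4/3*pi*2.6^3 = 73.6222 mm^3
Total V = 59*73.6222 = 4343.7098 mm^3
PD = 4343.7098 / 8395 = 0.517

0.517


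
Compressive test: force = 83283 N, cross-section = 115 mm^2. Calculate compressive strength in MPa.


CS = 83283 / 115 = 724.2 MPa

724.2


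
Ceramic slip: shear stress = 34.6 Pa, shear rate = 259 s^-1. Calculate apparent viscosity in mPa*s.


eta = tau/gamma * 1000 = 34.6/259 * 1000 = 133.6 mPa*s

133.6


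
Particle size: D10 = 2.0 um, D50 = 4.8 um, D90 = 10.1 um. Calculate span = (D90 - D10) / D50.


Span = (10.1 - 2.0) / 4.8 = 8.1 / 4.8 = 1.688

1.688


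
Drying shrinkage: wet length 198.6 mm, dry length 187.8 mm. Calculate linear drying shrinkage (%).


DS = (198.6 - 187.8) / 198.6 * 100 = 5.44%

5.44


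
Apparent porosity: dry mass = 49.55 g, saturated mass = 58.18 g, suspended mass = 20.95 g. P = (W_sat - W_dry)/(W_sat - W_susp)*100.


P = (58.18 - 49.55) / (58.18 - 20.95) * 100 = 8.63 / 37.23 * 100 = 23.2%

23.2


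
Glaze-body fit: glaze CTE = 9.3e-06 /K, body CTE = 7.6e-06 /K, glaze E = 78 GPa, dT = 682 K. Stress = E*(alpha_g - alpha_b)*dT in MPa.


Stress = 78*1000*(9.3e-06 - 7.6e-06)*682 = 90.4 MPa

90.4


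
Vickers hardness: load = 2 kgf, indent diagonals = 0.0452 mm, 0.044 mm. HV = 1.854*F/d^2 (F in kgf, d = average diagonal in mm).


d_avg = (0.0452+0.044)/2 = 0.0446 mm
HV = 1.854*2/0.0446^2 = 1864

1864


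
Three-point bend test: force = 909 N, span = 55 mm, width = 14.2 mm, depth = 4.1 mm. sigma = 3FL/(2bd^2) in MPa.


sigma = 3*909*55/(2*14.2*4.1^2) = 314.2 MPa

314.2


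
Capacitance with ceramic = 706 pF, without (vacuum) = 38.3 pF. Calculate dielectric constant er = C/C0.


er = 706 / 38.3 = 18.43

18.43


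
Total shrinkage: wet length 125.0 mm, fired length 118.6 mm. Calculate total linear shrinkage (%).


TS = (125.0 - 118.6) / 125.0 * 100 = 5.12%

5.12


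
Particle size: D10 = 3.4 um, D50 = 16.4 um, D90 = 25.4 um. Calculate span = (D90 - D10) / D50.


Span = (25.4 - 3.4) / 16.4 = 22.0 / 16.4 = 1.341

1.341


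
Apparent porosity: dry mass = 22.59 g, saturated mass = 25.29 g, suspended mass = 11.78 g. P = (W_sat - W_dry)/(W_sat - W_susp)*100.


P = (25.29 - 22.59) / (25.29 - 11.78) * 100 = 2.7 / 13.51 * 100 = 20.0%

20.0


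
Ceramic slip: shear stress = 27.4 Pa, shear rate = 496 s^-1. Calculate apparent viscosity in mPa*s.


eta = tau/gamma * 1000 = 27.4/496 * 1000 = 55.2 mPa*s

55.2


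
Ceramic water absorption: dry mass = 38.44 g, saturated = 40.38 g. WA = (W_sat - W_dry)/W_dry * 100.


WA = (40.38 - 38.44) / 38.44 * 100 = 5.05%

5.05


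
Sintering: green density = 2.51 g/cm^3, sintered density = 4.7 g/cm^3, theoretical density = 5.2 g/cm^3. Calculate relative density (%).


Relative = 4.7 / 5.2 * 100 = 90.4%

90.4


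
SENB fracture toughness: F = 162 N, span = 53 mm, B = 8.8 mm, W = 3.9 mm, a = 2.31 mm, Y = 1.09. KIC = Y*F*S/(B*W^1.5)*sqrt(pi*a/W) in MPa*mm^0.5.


KIC = 1.09*162*53/(8.8*3.9^1.5)*sqrt(pi*2.31/3.9) = 188.36

188.36


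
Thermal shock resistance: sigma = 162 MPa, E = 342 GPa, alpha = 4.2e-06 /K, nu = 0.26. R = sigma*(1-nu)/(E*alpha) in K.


R = 162*(1-0.26)/(342*1000*4.2e-06) = 83 K

83


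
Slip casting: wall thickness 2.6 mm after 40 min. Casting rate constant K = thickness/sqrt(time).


K = 2.6 / sqrt(40) = 2.6 / 6.3246 = 0.411 mm/min^0.5

0.411


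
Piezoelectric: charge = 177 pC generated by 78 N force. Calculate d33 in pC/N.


d33 = 177 / 78 = 2.3 pC/N

2.3


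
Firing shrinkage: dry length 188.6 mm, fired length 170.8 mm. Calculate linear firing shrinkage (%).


FS = (188.6 - 170.8) / 188.6 * 100 = 9.44%

9.44


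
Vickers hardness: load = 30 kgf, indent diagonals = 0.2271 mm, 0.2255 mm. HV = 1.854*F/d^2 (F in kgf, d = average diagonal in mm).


d_avg = (0.2271+0.2255)/2 = 0.2263 mm
HV = 1.854*30/0.2263^2 = 1086

1086


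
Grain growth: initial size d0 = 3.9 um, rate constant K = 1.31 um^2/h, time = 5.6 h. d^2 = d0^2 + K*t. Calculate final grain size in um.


d^2 = 3.9^2 + 1.31*5.6 = 22.546
d = sqrt(22.546) = 4.75 um

4.75


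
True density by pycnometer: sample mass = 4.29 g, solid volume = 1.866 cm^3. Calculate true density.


TD = 4.29 / 1.866 = 2.299 g/cm^3

2.299


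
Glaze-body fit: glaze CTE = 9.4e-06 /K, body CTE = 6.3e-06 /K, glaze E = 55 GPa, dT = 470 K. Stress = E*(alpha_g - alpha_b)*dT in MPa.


Stress = 55*1000*(9.4e-06 - 6.3e-06)*470 = 80.1 MPa

80.1


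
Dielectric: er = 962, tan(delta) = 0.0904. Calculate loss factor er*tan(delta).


Loss = 962 * 0.0904 = 86.965

86.965


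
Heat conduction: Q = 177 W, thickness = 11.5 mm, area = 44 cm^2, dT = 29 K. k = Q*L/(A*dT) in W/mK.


k = 177*11.5/1000/(44/10000*29) = 15.95 W/mK

15.95


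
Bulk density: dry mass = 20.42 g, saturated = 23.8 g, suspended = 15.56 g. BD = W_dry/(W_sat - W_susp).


BD = 20.42 / (23.8 - 15.56) = 20.42 / 8.24 = 2.478 g/cm^3

2.478


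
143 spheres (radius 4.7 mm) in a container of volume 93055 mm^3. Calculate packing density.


V_sphere = 4/3*pi*4.7^3 = 434.8928 mm^3
Total V = 143*434.8928 = 62189.6704 mm^3
PD = 62189.6704 / 93055 = 0.668

0.668


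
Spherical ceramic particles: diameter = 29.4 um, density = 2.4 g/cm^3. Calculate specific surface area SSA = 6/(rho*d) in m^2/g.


SSA = 6 / (2.4 * 29.4) = 0.085 m^2/g

0.085


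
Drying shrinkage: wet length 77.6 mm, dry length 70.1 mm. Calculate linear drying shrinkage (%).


DS = (77.6 - 70.1) / 77.6 * 100 = 9.66%

9.66


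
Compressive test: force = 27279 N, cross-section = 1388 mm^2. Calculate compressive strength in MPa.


CS = 27279 / 1388 = 19.7 MPa

19.7


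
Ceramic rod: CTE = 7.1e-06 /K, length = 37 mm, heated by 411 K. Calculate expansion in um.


dL = 7.1e-06 * 37 * 411 * 1000 = 107.97 um

107.97


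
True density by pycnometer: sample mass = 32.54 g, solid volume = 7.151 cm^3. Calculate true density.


TD = 32.54 / 7.151 = 4.55 g/cm^3

4.55


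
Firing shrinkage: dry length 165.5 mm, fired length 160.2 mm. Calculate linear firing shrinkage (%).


FS = (165.5 - 160.2) / 165.5 * 100 = 3.2%

3.2


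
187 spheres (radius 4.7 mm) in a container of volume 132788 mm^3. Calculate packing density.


V_sphere = 4/3*pi*4.7^3 = 434.8928 mm^3
Total V = 187*434.8928 = 81324.9536 mm^3
PD = 81324.9536 / 132788 = 0.612

0.612


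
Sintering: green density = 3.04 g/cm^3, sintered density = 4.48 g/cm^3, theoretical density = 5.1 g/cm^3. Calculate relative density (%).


Relative = 4.48 / 5.1 * 100 = 87.8%

87.8


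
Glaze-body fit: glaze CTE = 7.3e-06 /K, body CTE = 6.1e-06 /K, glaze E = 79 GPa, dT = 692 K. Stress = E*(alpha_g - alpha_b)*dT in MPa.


Stress = 79*1000*(7.3e-06 - 6.1e-06)*692 = 65.6 MPa

65.6


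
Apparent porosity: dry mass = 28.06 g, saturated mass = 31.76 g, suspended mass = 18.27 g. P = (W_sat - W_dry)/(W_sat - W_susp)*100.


P = (31.76 - 28.06) / (31.76 - 18.27) * 100 = 3.7 / 13.49 * 100 = 27.4%

27.4


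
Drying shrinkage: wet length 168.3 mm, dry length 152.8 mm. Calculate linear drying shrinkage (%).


DS = (168.3 - 152.8) / 168.3 * 100 = 9.21%

9.21


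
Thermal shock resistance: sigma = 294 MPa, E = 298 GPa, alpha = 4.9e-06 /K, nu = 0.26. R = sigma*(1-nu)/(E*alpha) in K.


R = 294*(1-0.26)/(298*1000*4.9e-06) = 149 K

149


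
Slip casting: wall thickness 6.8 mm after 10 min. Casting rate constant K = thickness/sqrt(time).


K = 6.8 / sqrt(10) = 6.8 / 3.1623 = 2.15 mm/min^0.5

2.15


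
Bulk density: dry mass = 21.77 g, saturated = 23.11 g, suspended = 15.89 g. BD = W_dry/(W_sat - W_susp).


BD = 21.77 / (23.11 - 15.89) = 21.77 / 7.22 = 3.015 g/cm^3

3.015


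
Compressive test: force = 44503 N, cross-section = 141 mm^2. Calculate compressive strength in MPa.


CS = 44503 / 141 = 315.6 MPa

315.6


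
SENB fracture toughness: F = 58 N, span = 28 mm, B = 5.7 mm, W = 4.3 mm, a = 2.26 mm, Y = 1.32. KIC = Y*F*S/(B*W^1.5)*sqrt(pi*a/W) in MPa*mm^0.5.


KIC = 1.32*58*28/(5.7*4.3^1.5)*sqrt(pi*2.26/4.3) = 54.2

54.2


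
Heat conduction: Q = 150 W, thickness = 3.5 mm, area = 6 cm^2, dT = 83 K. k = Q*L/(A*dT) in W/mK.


k = 150*3.5/1000/(6/10000*83) = 10.54 W/mK

10.54


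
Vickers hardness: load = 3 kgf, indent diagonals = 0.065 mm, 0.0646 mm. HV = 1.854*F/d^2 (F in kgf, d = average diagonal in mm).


d_avg = (0.065+0.0646)/2 = 0.0648 mm
HV = 1.854*3/0.0648^2 = 1325

1325


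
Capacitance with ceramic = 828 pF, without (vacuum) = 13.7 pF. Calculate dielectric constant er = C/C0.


er = 828 / 13.7 = 60.44

60.44


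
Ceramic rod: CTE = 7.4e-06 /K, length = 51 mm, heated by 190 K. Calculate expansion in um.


dL = 7.4e-06 * 51 * 190 * 1000 = 71.706 um

71.706


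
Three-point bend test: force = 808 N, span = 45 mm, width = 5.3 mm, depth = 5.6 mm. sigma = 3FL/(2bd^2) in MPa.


sigma = 3*808*45/(2*5.3*5.6^2) = 328.1 MPa

328.1


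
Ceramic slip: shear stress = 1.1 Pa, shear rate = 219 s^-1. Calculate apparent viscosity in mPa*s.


eta = tau/gamma * 1000 = 1.1/219 * 1000 = 5.0 mPa*s

5.0


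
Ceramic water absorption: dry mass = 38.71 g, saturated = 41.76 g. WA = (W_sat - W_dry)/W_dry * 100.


WA = (41.76 - 38.71) / 38.71 * 100 = 7.88%

7.88
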